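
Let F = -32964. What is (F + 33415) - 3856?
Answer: -3405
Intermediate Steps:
(F + 33415) - 3856 = (-32964 + 33415) - 3856 = 451 - 3856 = -3405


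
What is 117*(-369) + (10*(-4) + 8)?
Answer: -43205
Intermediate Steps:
117*(-369) + (10*(-4) + 8) = -43173 + (-40 + 8) = -43173 - 32 = -43205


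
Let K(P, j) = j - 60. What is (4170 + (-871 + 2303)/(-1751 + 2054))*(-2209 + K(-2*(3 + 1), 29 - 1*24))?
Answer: -2863828688/303 ≈ -9.4516e+6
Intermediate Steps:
K(P, j) = -60 + j
(4170 + (-871 + 2303)/(-1751 + 2054))*(-2209 + K(-2*(3 + 1), 29 - 1*24)) = (4170 + (-871 + 2303)/(-1751 + 2054))*(-2209 + (-60 + (29 - 1*24))) = (4170 + 1432/303)*(-2209 + (-60 + (29 - 24))) = (4170 + 1432*(1/303))*(-2209 + (-60 + 5)) = (4170 + 1432/303)*(-2209 - 55) = (1264942/303)*(-2264) = -2863828688/303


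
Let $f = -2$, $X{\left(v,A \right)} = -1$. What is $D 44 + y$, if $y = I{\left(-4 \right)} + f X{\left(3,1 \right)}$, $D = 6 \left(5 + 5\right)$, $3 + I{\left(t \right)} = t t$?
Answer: $2655$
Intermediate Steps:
$I{\left(t \right)} = -3 + t^{2}$ ($I{\left(t \right)} = -3 + t t = -3 + t^{2}$)
$D = 60$ ($D = 6 \cdot 10 = 60$)
$y = 15$ ($y = \left(-3 + \left(-4\right)^{2}\right) - -2 = \left(-3 + 16\right) + 2 = 13 + 2 = 15$)
$D 44 + y = 60 \cdot 44 + 15 = 2640 + 15 = 2655$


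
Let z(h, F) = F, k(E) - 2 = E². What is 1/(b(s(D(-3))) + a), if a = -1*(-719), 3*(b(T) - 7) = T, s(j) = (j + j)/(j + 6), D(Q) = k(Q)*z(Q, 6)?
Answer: 18/13079 ≈ 0.0013763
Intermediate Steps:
k(E) = 2 + E²
D(Q) = 12 + 6*Q² (D(Q) = (2 + Q²)*6 = 12 + 6*Q²)
s(j) = 2*j/(6 + j) (s(j) = (2*j)/(6 + j) = 2*j/(6 + j))
b(T) = 7 + T/3
a = 719
1/(b(s(D(-3))) + a) = 1/((7 + (2*(12 + 6*(-3)²)/(6 + (12 + 6*(-3)²)))/3) + 719) = 1/((7 + (2*(12 + 6*9)/(6 + (12 + 6*9)))/3) + 719) = 1/((7 + (2*(12 + 54)/(6 + (12 + 54)))/3) + 719) = 1/((7 + (2*66/(6 + 66))/3) + 719) = 1/((7 + (2*66/72)/3) + 719) = 1/((7 + (2*66*(1/72))/3) + 719) = 1/((7 + (⅓)*(11/6)) + 719) = 1/((7 + 11/18) + 719) = 1/(137/18 + 719) = 1/(13079/18) = 18/13079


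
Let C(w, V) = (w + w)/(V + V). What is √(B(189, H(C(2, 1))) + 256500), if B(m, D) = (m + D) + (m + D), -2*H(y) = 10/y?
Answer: √256873 ≈ 506.83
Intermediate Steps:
C(w, V) = w/V (C(w, V) = (2*w)/((2*V)) = (2*w)*(1/(2*V)) = w/V)
H(y) = -5/y
B(m, D) = 2*D + 2*m (B(m, D) = (D + m) + (D + m) = 2*D + 2*m)
√(B(189, H(C(2, 1))) + 256500) = √((2*(-5/(2/1)) + 2*189) + 256500) = √((2*(-5/(2*1)) + 378) + 256500) = √((2*(-5/2) + 378) + 256500) = √((-5 + 378) + 256500) = √(373 + 256500) = √256873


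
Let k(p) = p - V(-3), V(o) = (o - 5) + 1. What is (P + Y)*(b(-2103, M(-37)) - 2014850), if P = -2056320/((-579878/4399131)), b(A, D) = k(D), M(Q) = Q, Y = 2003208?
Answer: -10283582128104687360/289939 ≈ -3.5468e+13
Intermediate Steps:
V(o) = -4 + o (V(o) = (-5 + o) + 1 = -4 + o)
k(p) = 7 + p (k(p) = p - (-4 - 3) = p - 1*(-7) = p + 7 = 7 + p)
b(A, D) = 7 + D
P = 4523010528960/289939 (P = -2056320/((-579878*1/4399131)) = -2056320/(-579878/4399131) = -2056320*(-4399131/579878) = 4523010528960/289939 ≈ 1.5600e+7)
(P + Y)*(b(-2103, M(-37)) - 2014850) = (4523010528960/289939 + 2003208)*((7 - 37) - 2014850) = 5103818653272*(-30 - 2014850)/289939 = (5103818653272/289939)*(-2014880) = -10283582128104687360/289939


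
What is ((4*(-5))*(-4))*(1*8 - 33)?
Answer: -2000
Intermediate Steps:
((4*(-5))*(-4))*(1*8 - 33) = (-20*(-4))*(8 - 33) = 80*(-25) = -2000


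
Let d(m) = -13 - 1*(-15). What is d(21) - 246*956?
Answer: -235174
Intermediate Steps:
d(m) = 2 (d(m) = -13 + 15 = 2)
d(21) - 246*956 = 2 - 246*956 = 2 - 235176 = -235174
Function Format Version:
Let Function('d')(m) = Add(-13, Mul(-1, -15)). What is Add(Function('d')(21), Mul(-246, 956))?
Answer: -235174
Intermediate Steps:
Function('d')(m) = 2 (Function('d')(m) = Add(-13, 15) = 2)
Add(Function('d')(21), Mul(-246, 956)) = Add(2, Mul(-246, 956)) = Add(2, -235176) = -235174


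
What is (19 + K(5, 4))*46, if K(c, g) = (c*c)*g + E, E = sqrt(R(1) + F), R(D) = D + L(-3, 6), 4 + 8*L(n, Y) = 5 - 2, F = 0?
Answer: 5474 + 23*sqrt(14)/2 ≈ 5517.0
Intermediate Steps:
L(n, Y) = -1/8 (L(n, Y) = -1/2 + (5 - 2)/8 = -1/2 + (1/8)*3 = -1/2 + 3/8 = -1/8)
R(D) = -1/8 + D (R(D) = D - 1/8 = -1/8 + D)
E = sqrt(14)/4 (E = sqrt((-1/8 + 1) + 0) = sqrt(7/8 + 0) = sqrt(7/8) = sqrt(14)/4 ≈ 0.93541)
K(c, g) = sqrt(14)/4 + g*c**2 (K(c, g) = (c*c)*g + sqrt(14)/4 = c**2*g + sqrt(14)/4 = g*c**2 + sqrt(14)/4 = sqrt(14)/4 + g*c**2)
(19 + K(5, 4))*46 = (19 + (sqrt(14)/4 + 4*5**2))*46 = (19 + (sqrt(14)/4 + 4*25))*46 = (19 + (sqrt(14)/4 + 100))*46 = (19 + (100 + sqrt(14)/4))*46 = (119 + sqrt(14)/4)*46 = 5474 + 23*sqrt(14)/2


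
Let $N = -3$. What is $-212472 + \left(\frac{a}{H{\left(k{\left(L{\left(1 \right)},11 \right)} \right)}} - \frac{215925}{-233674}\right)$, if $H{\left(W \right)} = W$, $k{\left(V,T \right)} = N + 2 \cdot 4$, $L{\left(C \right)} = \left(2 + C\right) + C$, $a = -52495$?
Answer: $- \frac{52102309529}{233674} \approx -2.2297 \cdot 10^{5}$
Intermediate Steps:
$L{\left(C \right)} = 2 + 2 C$
$k{\left(V,T \right)} = 5$ ($k{\left(V,T \right)} = -3 + 2 \cdot 4 = -3 + 8 = 5$)
$-212472 + \left(\frac{a}{H{\left(k{\left(L{\left(1 \right)},11 \right)} \right)}} - \frac{215925}{-233674}\right) = -212472 - \left(10499 - \frac{215925}{233674}\right) = -212472 - \frac{2453127401}{233674} = - \frac{52102309529}{233674}$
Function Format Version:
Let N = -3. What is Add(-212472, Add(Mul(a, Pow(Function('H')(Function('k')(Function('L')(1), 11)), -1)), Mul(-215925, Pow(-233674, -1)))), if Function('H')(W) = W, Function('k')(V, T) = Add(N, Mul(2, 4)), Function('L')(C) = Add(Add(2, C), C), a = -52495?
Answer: Rational(-52102309529, 233674) ≈ -2.2297e+5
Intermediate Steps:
Function('L')(C) = Add(2, Mul(2, C))
Function('k')(V, T) = 5 (Function('k')(V, T) = Add(-3, Mul(2, 4)) = Add(-3, 8) = 5)
Add(-212472, Add(Mul(a, Pow(Function('H')(Function('k')(Function('L')(1), 11)), -1)), Mul(-215925, Pow(-233674, -1)))) = Add(-212472, Add(Mul(-52495, Pow(5, -1)), Mul(-215925, Pow(-233674, -1)))) = Add(-212472, Add(Mul(-52495, Rational(1, 5)), Mul(-215925, Rational(-1, 233674)))) = Add(-212472, Add(-10499, Rational(215925, 233674))) = Add(-212472, Rational(-2453127401, 233674)) = Rational(-52102309529, 233674)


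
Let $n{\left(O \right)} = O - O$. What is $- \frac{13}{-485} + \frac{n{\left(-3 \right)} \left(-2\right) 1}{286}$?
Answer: $\frac{13}{485} \approx 0.026804$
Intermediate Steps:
$n{\left(O \right)} = 0$
$- \frac{13}{-485} + \frac{n{\left(-3 \right)} \left(-2\right) 1}{286} = - \frac{13}{-485} + \frac{0 \left(-2\right) 1}{286} = \left(-13\right) \left(- \frac{1}{485}\right) + 0 \cdot 1 \cdot \frac{1}{286} = \frac{13}{485} + 0 \cdot \frac{1}{286} = \frac{13}{485} + 0 = \frac{13}{485}$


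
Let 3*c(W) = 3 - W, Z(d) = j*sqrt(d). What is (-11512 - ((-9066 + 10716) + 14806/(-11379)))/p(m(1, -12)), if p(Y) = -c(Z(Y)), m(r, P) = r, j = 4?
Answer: -149755592/3793 ≈ -39482.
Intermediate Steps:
Z(d) = 4*sqrt(d)
c(W) = 1 - W/3 (c(W) = (3 - W)/3 = 1 - W/3)
p(Y) = -1 + 4*sqrt(Y)/3 (p(Y) = -(1 - 4*sqrt(Y)/3) = -1 + 4*sqrt(Y)/3)
(-11512 - ((-9066 + 10716) + 14806/(-11379)))/p(m(1, -12)) = (-11512 - ((-9066 + 10716) + 14806/(-11379)))/(-1 + 4*sqrt(1)/3) = (-11512 - (1650 + 14806*(-1/11379)))/(-1 + (4/3)*1) = (-11512 - (1650 - 14806/11379))/(-1 + 4/3) = (-11512 - 1*18760544/11379)/(1/3) = (-11512 - 18760544/11379)*3 = -149755592/11379*3 = -149755592/3793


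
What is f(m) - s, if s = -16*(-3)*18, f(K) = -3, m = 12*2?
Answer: -867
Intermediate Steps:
m = 24
s = 864 (s = 48*18 = 864)
f(m) - s = -3 - 1*864 = -3 - 864 = -867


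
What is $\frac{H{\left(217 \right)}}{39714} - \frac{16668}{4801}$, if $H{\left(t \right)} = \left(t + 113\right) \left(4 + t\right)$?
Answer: $- \frac{51969337}{31777819} \approx -1.6354$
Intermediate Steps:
$H{\left(t \right)} = \left(4 + t\right) \left(113 + t\right)$ ($H{\left(t \right)} = \left(113 + t\right) \left(4 + t\right) = \left(4 + t\right) \left(113 + t\right)$)
$\frac{H{\left(217 \right)}}{39714} - \frac{16668}{4801} = \frac{452 + 217^{2} + 117 \cdot 217}{39714} - \frac{16668}{4801} = \left(452 + 47089 + 25389\right) \frac{1}{39714} - \frac{16668}{4801} = 72930 \cdot \frac{1}{39714} - \frac{16668}{4801} = \frac{12155}{6619} - \frac{16668}{4801} = - \frac{51969337}{31777819}$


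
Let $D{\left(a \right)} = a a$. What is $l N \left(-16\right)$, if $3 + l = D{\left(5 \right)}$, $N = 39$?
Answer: $-13728$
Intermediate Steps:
$D{\left(a \right)} = a^{2}$
$l = 22$ ($l = -3 + 5^{2} = -3 + 25 = 22$)
$l N \left(-16\right) = 22 \cdot 39 \left(-16\right) = 858 \left(-16\right) = -13728$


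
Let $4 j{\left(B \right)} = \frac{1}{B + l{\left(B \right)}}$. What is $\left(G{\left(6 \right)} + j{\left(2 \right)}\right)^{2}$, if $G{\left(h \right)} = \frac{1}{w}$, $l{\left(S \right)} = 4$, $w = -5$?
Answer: $\frac{361}{14400} \approx 0.025069$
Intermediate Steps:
$j{\left(B \right)} = \frac{1}{4 \left(4 + B\right)}$ ($j{\left(B \right)} = \frac{1}{4 \left(B + 4\right)} = \frac{1}{4 \left(4 + B\right)}$)
$G{\left(h \right)} = - \frac{1}{5}$ ($G{\left(h \right)} = \frac{1}{-5} = - \frac{1}{5}$)
$\left(G{\left(6 \right)} + j{\left(2 \right)}\right)^{2} = \left(- \frac{1}{5} + \frac{1}{4 \left(4 + 2\right)}\right)^{2} = \left(- \frac{1}{5} + \frac{1}{4 \cdot 6}\right)^{2} = \left(- \frac{1}{5} + \frac{1}{4} \cdot \frac{1}{6}\right)^{2} = \left(- \frac{1}{5} + \frac{1}{24}\right)^{2} = \left(- \frac{19}{120}\right)^{2} = \frac{361}{14400}$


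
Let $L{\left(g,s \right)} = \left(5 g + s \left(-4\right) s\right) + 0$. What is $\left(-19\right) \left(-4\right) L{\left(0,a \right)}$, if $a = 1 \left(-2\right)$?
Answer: $-1216$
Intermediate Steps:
$a = -2$
$L{\left(g,s \right)} = - 4 s^{2} + 5 g$ ($L{\left(g,s \right)} = \left(5 g + - 4 s s\right) + 0 = \left(5 g - 4 s^{2}\right) + 0 = \left(- 4 s^{2} + 5 g\right) + 0 = - 4 s^{2} + 5 g$)
$\left(-19\right) \left(-4\right) L{\left(0,a \right)} = \left(-19\right) \left(-4\right) \left(- 4 \left(-2\right)^{2} + 5 \cdot 0\right) = 76 \left(\left(-4\right) 4 + 0\right) = 76 \left(-16 + 0\right) = 76 \left(-16\right) = -1216$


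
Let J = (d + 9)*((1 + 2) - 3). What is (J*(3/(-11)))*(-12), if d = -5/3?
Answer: 0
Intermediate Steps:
d = -5/3 (d = -5*1/3 = -5/3 ≈ -1.6667)
J = 0 (J = (-5/3 + 9)*((1 + 2) - 3) = 22*(3 - 3)/3 = (22/3)*0 = 0)
(J*(3/(-11)))*(-12) = (0*(3/(-11)))*(-12) = (0*(3*(-1/11)))*(-12) = (0*(-3/11))*(-12) = 0*(-12) = 0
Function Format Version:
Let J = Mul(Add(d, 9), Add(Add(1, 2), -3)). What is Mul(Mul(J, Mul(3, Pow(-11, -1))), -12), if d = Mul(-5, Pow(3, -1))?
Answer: 0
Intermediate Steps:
d = Rational(-5, 3) (d = Mul(-5, Rational(1, 3)) = Rational(-5, 3) ≈ -1.6667)
J = 0 (J = Mul(Add(Rational(-5, 3), 9), Add(Add(1, 2), -3)) = Mul(Rational(22, 3), Add(3, -3)) = Mul(Rational(22, 3), 0) = 0)
Mul(Mul(J, Mul(3, Pow(-11, -1))), -12) = Mul(Mul(0, Mul(3, Pow(-11, -1))), -12) = Mul(Mul(0, Mul(3, Rational(-1, 11))), -12) = Mul(Mul(0, Rational(-3, 11)), -12) = Mul(0, -12) = 0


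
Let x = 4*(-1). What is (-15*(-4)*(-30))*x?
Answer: 7200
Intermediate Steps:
x = -4
(-15*(-4)*(-30))*x = (-15*(-4)*(-30))*(-4) = (60*(-30))*(-4) = -1800*(-4) = 7200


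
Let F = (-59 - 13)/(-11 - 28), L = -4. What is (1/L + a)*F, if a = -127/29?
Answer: -3222/377 ≈ -8.5464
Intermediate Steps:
a = -127/29 (a = -127*1/29 = -127/29 ≈ -4.3793)
F = 24/13 (F = -72/(-39) = -72*(-1/39) = 24/13 ≈ 1.8462)
(1/L + a)*F = (1/(-4) - 127/29)*(24/13) = (-¼ - 127/29)*(24/13) = -537/116*24/13 = -3222/377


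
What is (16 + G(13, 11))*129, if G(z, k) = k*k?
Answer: 17673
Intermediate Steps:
G(z, k) = k²
(16 + G(13, 11))*129 = (16 + 11²)*129 = (16 + 121)*129 = 137*129 = 17673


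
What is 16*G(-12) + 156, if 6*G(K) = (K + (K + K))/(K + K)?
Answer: 160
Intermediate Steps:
G(K) = ¼ (G(K) = ((K + (K + K))/(K + K))/6 = ((K + 2*K)/((2*K)))/6 = ((3*K)*(1/(2*K)))/6 = (⅙)*(3/2) = ¼)
16*G(-12) + 156 = 16*(¼) + 156 = 4 + 156 = 160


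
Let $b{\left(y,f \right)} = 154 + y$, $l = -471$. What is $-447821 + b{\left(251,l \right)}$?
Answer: $-447416$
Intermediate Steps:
$-447821 + b{\left(251,l \right)} = -447821 + \left(154 + 251\right) = -447821 + 405 = -447416$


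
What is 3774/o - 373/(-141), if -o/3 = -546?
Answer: 63506/12831 ≈ 4.9494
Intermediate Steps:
o = 1638 (o = -3*(-546) = 1638)
3774/o - 373/(-141) = 3774/1638 - 373/(-141) = 3774*(1/1638) - 373*(-1/141) = 629/273 + 373/141 = 63506/12831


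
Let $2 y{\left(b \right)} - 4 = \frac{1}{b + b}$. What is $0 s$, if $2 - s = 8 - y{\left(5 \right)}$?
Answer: $0$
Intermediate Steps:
$y{\left(b \right)} = 2 + \frac{1}{4 b}$ ($y{\left(b \right)} = 2 + \frac{1}{2 \left(b + b\right)} = 2 + \frac{1}{2 \cdot 2 b} = 2 + \frac{\frac{1}{2} \frac{1}{b}}{2} = 2 + \frac{1}{4 b}$)
$s = - \frac{79}{20}$ ($s = 2 - \left(8 - \left(2 + \frac{1}{4 \cdot 5}\right)\right) = 2 - \left(8 - \left(2 + \frac{1}{4} \cdot \frac{1}{5}\right)\right) = 2 - \left(8 - \left(2 + \frac{1}{20}\right)\right) = 2 - \left(8 - \frac{41}{20}\right) = 2 - \frac{119}{20} = - \frac{79}{20} \approx -3.95$)
$0 s = 0 \left(- \frac{79}{20}\right) = 0$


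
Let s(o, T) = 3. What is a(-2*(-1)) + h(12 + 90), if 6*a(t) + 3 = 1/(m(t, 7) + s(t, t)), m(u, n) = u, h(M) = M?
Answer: 1523/15 ≈ 101.53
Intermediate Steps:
a(t) = -½ + 1/(6*(3 + t)) (a(t) = -½ + 1/(6*(t + 3)) = -½ + 1/(6*(3 + t)))
a(-2*(-1)) + h(12 + 90) = (-8 - (-6)*(-1))/(6*(3 - 2*(-1))) + (12 + 90) = (-8 - 3*2)/(6*(3 + 2)) + 102 = (⅙)*(-8 - 6)/5 + 102 = (⅙)*(⅕)*(-14) + 102 = -7/15 + 102 = 1523/15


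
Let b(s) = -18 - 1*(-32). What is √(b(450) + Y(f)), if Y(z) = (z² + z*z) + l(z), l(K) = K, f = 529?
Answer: 5*√22409 ≈ 748.48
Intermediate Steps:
b(s) = 14 (b(s) = -18 + 32 = 14)
Y(z) = z + 2*z² (Y(z) = (z² + z*z) + z = (z² + z²) + z = 2*z² + z = z + 2*z²)
√(b(450) + Y(f)) = √(14 + 529*(1 + 2*529)) = √(14 + 529*(1 + 1058)) = √(14 + 529*1059) = √(14 + 560211) = √560225 = 5*√22409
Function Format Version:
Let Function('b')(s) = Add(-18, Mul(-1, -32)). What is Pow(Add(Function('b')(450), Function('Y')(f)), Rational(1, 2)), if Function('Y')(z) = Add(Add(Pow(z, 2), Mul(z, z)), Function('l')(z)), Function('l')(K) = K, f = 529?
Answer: Mul(5, Pow(22409, Rational(1, 2))) ≈ 748.48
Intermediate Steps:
Function('b')(s) = 14 (Function('b')(s) = Add(-18, 32) = 14)
Function('Y')(z) = Add(z, Mul(2, Pow(z, 2))) (Function('Y')(z) = Add(Add(Pow(z, 2), Mul(z, z)), z) = Add(Add(Pow(z, 2), Pow(z, 2)), z) = Add(Mul(2, Pow(z, 2)), z) = Add(z, Mul(2, Pow(z, 2))))
Pow(Add(Function('b')(450), Function('Y')(f)), Rational(1, 2)) = Pow(Add(14, Mul(529, Add(1, Mul(2, 529)))), Rational(1, 2)) = Pow(Add(14, Mul(529, Add(1, 1058))), Rational(1, 2)) = Pow(Add(14, Mul(529, 1059)), Rational(1, 2)) = Pow(Add(14, 560211), Rational(1, 2)) = Pow(560225, Rational(1, 2)) = Mul(5, Pow(22409, Rational(1, 2)))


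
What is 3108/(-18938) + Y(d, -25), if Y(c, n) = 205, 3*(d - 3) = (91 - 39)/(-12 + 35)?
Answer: 1939591/9469 ≈ 204.84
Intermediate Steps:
d = 259/69 (d = 3 + ((91 - 39)/(-12 + 35))/3 = 3 + (52/23)/3 = 3 + (52*(1/23))/3 = 3 + (⅓)*(52/23) = 3 + 52/69 = 259/69 ≈ 3.7536)
3108/(-18938) + Y(d, -25) = 3108/(-18938) + 205 = 3108*(-1/18938) + 205 = -1554/9469 + 205 = 1939591/9469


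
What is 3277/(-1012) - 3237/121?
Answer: -333851/11132 ≈ -29.990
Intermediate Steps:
3277/(-1012) - 3237/121 = 3277*(-1/1012) - 3237*1/121 = -3277/1012 - 3237/121 = -333851/11132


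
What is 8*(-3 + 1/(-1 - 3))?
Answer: -26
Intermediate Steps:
8*(-3 + 1/(-1 - 3)) = 8*(-3 + 1/(-4)) = 8*(-3 - ¼) = 8*(-13/4) = -26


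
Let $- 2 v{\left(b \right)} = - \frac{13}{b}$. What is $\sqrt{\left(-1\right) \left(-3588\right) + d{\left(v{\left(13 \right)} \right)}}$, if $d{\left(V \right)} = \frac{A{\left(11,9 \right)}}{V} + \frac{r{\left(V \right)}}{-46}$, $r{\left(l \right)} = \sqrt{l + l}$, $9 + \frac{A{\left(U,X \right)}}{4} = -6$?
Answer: $\frac{\sqrt{7338242}}{46} \approx 58.89$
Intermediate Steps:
$A{\left(U,X \right)} = -60$ ($A{\left(U,X \right)} = -36 + 4 \left(-6\right) = -36 - 24 = -60$)
$v{\left(b \right)} = \frac{13}{2 b}$ ($v{\left(b \right)} = - \frac{\left(-13\right) \frac{1}{b}}{2} = \frac{13}{2 b}$)
$r{\left(l \right)} = \sqrt{2} \sqrt{l}$ ($r{\left(l \right)} = \sqrt{2 l} = \sqrt{2} \sqrt{l}$)
$d{\left(V \right)} = - \frac{60}{V} - \frac{\sqrt{2} \sqrt{V}}{46}$ ($d{\left(V \right)} = - \frac{60}{V} + \frac{\sqrt{2} \sqrt{V}}{-46} = - \frac{60}{V} + \sqrt{2} \sqrt{V} \left(- \frac{1}{46}\right) = - \frac{60}{V} - \frac{\sqrt{2} \sqrt{V}}{46}$)
$\sqrt{\left(-1\right) \left(-3588\right) + d{\left(v{\left(13 \right)} \right)}} = \sqrt{\left(-1\right) \left(-3588\right) + \frac{-2760 - \sqrt{2} \left(\frac{13}{2 \cdot 13}\right)^{\frac{3}{2}}}{46 \frac{13}{2 \cdot 13}}} = \sqrt{3588 + \frac{-2760 - \sqrt{2} \left(\frac{13}{2} \cdot \frac{1}{13}\right)^{\frac{3}{2}}}{46 \cdot \frac{13}{2} \cdot \frac{1}{13}}} = \sqrt{3588 + \frac{\frac{1}{\frac{1}{2}} \left(-2760 - \frac{\sqrt{2}}{2 \sqrt{2}}\right)}{46}} = \sqrt{3588 + \frac{1}{46} \cdot 2 \left(-2760 - \sqrt{2} \frac{\sqrt{2}}{4}\right)} = \sqrt{3588 + \frac{1}{46} \cdot 2 \left(-2760 - \frac{1}{2}\right)} = \sqrt{3588 + \frac{1}{46} \cdot 2 \left(- \frac{5521}{2}\right)} = \sqrt{3588 - \frac{5521}{46}} = \sqrt{\frac{159527}{46}} = \frac{\sqrt{7338242}}{46}$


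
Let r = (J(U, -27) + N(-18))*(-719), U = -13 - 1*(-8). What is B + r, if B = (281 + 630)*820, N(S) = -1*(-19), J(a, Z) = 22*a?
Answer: 812449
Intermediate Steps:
U = -5 (U = -13 + 8 = -5)
N(S) = 19
B = 747020 (B = 911*820 = 747020)
r = 65429 (r = (22*(-5) + 19)*(-719) = (-110 + 19)*(-719) = -91*(-719) = 65429)
B + r = 747020 + 65429 = 812449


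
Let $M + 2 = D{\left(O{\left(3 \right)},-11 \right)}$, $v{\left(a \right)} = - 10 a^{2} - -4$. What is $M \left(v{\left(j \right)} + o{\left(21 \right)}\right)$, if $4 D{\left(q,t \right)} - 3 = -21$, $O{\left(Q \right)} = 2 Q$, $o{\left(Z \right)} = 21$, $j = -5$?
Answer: $\frac{2925}{2} \approx 1462.5$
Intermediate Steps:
$D{\left(q,t \right)} = - \frac{9}{2}$ ($D{\left(q,t \right)} = \frac{3}{4} + \frac{1}{4} \left(-21\right) = \frac{3}{4} - \frac{21}{4} = - \frac{9}{2}$)
$v{\left(a \right)} = 4 - 10 a^{2}$ ($v{\left(a \right)} = - 10 a^{2} + 4 = 4 - 10 a^{2}$)
$M = - \frac{13}{2}$ ($M = -2 - \frac{9}{2} = - \frac{13}{2} \approx -6.5$)
$M \left(v{\left(j \right)} + o{\left(21 \right)}\right) = - \frac{13 \left(\left(4 - 10 \left(-5\right)^{2}\right) + 21\right)}{2} = - \frac{13 \left(\left(4 - 250\right) + 21\right)}{2} = - \frac{13 \left(-246 + 21\right)}{2} = \left(- \frac{13}{2}\right) \left(-225\right) = \frac{2925}{2}$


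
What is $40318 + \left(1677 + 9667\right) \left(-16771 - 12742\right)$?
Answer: $-334755154$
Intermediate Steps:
$40318 + \left(1677 + 9667\right) \left(-16771 - 12742\right) = 40318 + 11344 \left(-29513\right) = 40318 - 334795472 = -334755154$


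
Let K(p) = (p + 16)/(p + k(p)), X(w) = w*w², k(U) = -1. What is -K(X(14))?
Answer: -2760/2743 ≈ -1.0062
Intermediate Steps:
X(w) = w³
K(p) = (16 + p)/(-1 + p) (K(p) = (p + 16)/(p - 1) = (16 + p)/(-1 + p))
-K(X(14)) = -(16 + 14³)/(-1 + 14³) = -(16 + 2744)/(-1 + 2744) = -2760/2743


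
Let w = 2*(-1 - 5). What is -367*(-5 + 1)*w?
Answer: -17616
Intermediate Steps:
w = -12 (w = 2*(-6) = -12)
-367*(-5 + 1)*w = -367*(-5 + 1)*(-12) = -(-1468)*(-12) = -367*48 = -17616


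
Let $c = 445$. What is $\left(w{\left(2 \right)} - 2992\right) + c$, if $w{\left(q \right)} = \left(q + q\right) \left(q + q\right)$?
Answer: $-2531$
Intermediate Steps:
$w{\left(q \right)} = 4 q^{2}$ ($w{\left(q \right)} = 2 q 2 q = 4 q^{2}$)
$\left(w{\left(2 \right)} - 2992\right) + c = \left(4 \cdot 2^{2} - 2992\right) + 445 = \left(4 \cdot 4 - 2992\right) + 445 = \left(16 - 2992\right) + 445 = -2976 + 445 = -2531$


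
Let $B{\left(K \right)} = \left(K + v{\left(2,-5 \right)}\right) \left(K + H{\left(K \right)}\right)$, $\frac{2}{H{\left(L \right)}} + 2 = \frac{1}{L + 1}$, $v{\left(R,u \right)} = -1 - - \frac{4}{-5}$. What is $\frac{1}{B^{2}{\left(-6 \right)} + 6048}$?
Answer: $\frac{3025}{27080496} \approx 0.0001117$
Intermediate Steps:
$v{\left(R,u \right)} = - \frac{9}{5}$ ($v{\left(R,u \right)} = -1 - \left(-4\right) \left(- \frac{1}{5}\right) = -1 - \frac{4}{5} = - \frac{9}{5}$)
$H{\left(L \right)} = \frac{2}{-2 + \frac{1}{1 + L}}$ ($H{\left(L \right)} = \frac{2}{-2 + \frac{1}{L + 1}} = \frac{2}{-2 + \frac{1}{1 + L}}$)
$B{\left(K \right)} = \left(- \frac{9}{5} + K\right) \left(K + \frac{2 \left(-1 - K\right)}{1 + 2 K}\right)$ ($B{\left(K \right)} = \left(K - \frac{9}{5}\right) \left(K + \frac{2 \left(-1 - K\right)}{1 + 2 K}\right) = \left(- \frac{9}{5} + K\right) \left(K + \frac{2 \left(-1 - K\right)}{1 + 2 K}\right)$)
$\frac{1}{B^{2}{\left(-6 \right)} + 6048} = \frac{1}{\left(\frac{18 - -6 - 23 \left(-6\right)^{2} + 10 \left(-6\right)^{3}}{5 \left(1 + 2 \left(-6\right)\right)}\right)^{2} + 6048} = \frac{1}{\left(\frac{18 + 6 - 828 + 10 \left(-216\right)}{5 \left(1 - 12\right)}\right)^{2} + 6048} = \frac{1}{\left(\frac{18 + 6 - 828 - 2160}{5 \left(-11\right)}\right)^{2} + 6048} = \frac{1}{\left(\frac{1}{5} \left(- \frac{1}{11}\right) \left(-2964\right)\right)^{2} + 6048} = \frac{1}{\left(\frac{2964}{55}\right)^{2} + 6048} = \frac{1}{\frac{8785296}{3025} + 6048} = \frac{1}{\frac{27080496}{3025}} = \frac{3025}{27080496}$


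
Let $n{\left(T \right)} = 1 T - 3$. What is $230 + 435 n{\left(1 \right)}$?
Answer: $-640$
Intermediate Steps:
$n{\left(T \right)} = -3 + T$ ($n{\left(T \right)} = T - 3 = -3 + T$)
$230 + 435 n{\left(1 \right)} = 230 + 435 \left(-3 + 1\right) = 230 + 435 \left(-2\right) = 230 - 870 = -640$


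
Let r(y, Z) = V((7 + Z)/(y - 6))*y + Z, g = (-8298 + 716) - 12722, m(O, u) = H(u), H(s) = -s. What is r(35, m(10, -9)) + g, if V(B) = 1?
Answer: -20260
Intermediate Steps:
m(O, u) = -u
g = -20304 (g = -7582 - 12722 = -20304)
r(y, Z) = Z + y (r(y, Z) = 1*y + Z = y + Z = Z + y)
r(35, m(10, -9)) + g = (-1*(-9) + 35) - 20304 = (9 + 35) - 20304 = 44 - 20304 = -20260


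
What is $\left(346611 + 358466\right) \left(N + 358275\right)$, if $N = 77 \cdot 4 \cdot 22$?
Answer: $257389063927$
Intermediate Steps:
$N = 6776$ ($N = 308 \cdot 22 = 6776$)
$\left(346611 + 358466\right) \left(N + 358275\right) = \left(346611 + 358466\right) \left(6776 + 358275\right) = 705077 \cdot 365051 = 257389063927$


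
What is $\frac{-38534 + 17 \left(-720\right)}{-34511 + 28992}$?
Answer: $\frac{50774}{5519} \approx 9.1999$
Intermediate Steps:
$\frac{-38534 + 17 \left(-720\right)}{-34511 + 28992} = \frac{-38534 - 12240}{-5519} = \left(-50774\right) \left(- \frac{1}{5519}\right) = \frac{50774}{5519}$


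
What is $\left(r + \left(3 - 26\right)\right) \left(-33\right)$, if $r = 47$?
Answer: $-792$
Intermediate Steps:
$\left(r + \left(3 - 26\right)\right) \left(-33\right) = \left(47 + \left(3 - 26\right)\right) \left(-33\right) = \left(47 - 23\right) \left(-33\right) = 24 \left(-33\right) = -792$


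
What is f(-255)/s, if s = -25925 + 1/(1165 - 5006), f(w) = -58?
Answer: 111389/49788963 ≈ 0.0022372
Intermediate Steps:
s = -99577926/3841 (s = -25925 + 1/(-3841) = -25925 - 1/3841 = -99577926/3841 ≈ -25925.)
f(-255)/s = -58/(-99577926/3841) = -58*(-3841/99577926) = 111389/49788963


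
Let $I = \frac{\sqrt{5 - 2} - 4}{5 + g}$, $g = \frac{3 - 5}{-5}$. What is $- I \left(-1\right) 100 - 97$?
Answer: $- \frac{4619}{27} + \frac{500 \sqrt{3}}{27} \approx -139.0$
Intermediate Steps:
$g = \frac{2}{5}$ ($g = \left(3 - 5\right) \left(- \frac{1}{5}\right) = \left(-2\right) \left(- \frac{1}{5}\right) = \frac{2}{5} \approx 0.4$)
$I = - \frac{20}{27} + \frac{5 \sqrt{3}}{27}$ ($I = \frac{\sqrt{5 - 2} - 4}{5 + \frac{2}{5}} = \frac{\sqrt{3} - 4}{\frac{27}{5}} = \left(-4 + \sqrt{3}\right) \frac{5}{27} = - \frac{20}{27} + \frac{5 \sqrt{3}}{27} \approx -0.41999$)
$- I \left(-1\right) 100 - 97 = - (- \frac{20}{27} + \frac{5 \sqrt{3}}{27}) \left(-1\right) 100 - 97 = \left(\frac{20}{27} - \frac{5 \sqrt{3}}{27}\right) \left(-1\right) 100 - 97 = \left(- \frac{20}{27} + \frac{5 \sqrt{3}}{27}\right) 100 - 97 = \left(- \frac{2000}{27} + \frac{500 \sqrt{3}}{27}\right) - 97 = - \frac{4619}{27} + \frac{500 \sqrt{3}}{27}$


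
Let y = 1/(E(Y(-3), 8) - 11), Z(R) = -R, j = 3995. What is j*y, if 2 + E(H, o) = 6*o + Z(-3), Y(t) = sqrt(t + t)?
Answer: 3995/38 ≈ 105.13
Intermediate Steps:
Y(t) = sqrt(2)*sqrt(t) (Y(t) = sqrt(2*t) = sqrt(2)*sqrt(t))
E(H, o) = 1 + 6*o (E(H, o) = -2 + (6*o - 1*(-3)) = -2 + (6*o + 3) = -2 + (3 + 6*o) = 1 + 6*o)
y = 1/38 (y = 1/((1 + 6*8) - 11) = 1/((1 + 48) - 11) = 1/(49 - 11) = 1/38 ≈ 0.026316)
j*y = 3995*(1/38) = 3995/38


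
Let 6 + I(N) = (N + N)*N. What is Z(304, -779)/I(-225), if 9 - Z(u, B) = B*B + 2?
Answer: -101139/16874 ≈ -5.9938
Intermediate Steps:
Z(u, B) = 7 - B² (Z(u, B) = 9 - (B*B + 2) = 9 - (B² + 2) = 9 - (2 + B²) = 9 + (-2 - B²) = 7 - B²)
I(N) = -6 + 2*N² (I(N) = -6 + (N + N)*N = -6 + (2*N)*N = -6 + 2*N²)
Z(304, -779)/I(-225) = (7 - 1*(-779)²)/(-6 + 2*(-225)²) = (7 - 1*606841)/(-6 + 2*50625) = (7 - 606841)/(-6 + 101250) = -606834/101244 = -606834*1/101244 = -101139/16874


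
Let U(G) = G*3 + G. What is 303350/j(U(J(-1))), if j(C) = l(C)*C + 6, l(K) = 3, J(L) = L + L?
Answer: -151675/9 ≈ -16853.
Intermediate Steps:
J(L) = 2*L
U(G) = 4*G (U(G) = 3*G + G = 4*G)
j(C) = 6 + 3*C (j(C) = 3*C + 6 = 6 + 3*C)
303350/j(U(J(-1))) = 303350/(6 + 3*(4*(2*(-1)))) = 303350/(6 + 3*(4*(-2))) = 303350/(6 + 3*(-8)) = 303350/(6 - 24) = 303350/(-18) = 303350*(-1/18) = -151675/9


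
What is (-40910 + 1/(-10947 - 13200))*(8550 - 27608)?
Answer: 18826517167718/24147 ≈ 7.7966e+8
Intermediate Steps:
(-40910 + 1/(-10947 - 13200))*(8550 - 27608) = (-40910 + 1/(-24147))*(-19058) = (-40910 - 1/24147)*(-19058) = -987853771/24147*(-19058) = 18826517167718/24147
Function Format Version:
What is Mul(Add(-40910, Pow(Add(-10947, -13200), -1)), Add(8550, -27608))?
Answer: Rational(18826517167718, 24147) ≈ 7.7966e+8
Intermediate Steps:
Mul(Add(-40910, Pow(Add(-10947, -13200), -1)), Add(8550, -27608)) = Mul(Add(-40910, Pow(-24147, -1)), -19058) = Mul(Add(-40910, Rational(-1, 24147)), -19058) = Mul(Rational(-987853771, 24147), -19058) = Rational(18826517167718, 24147)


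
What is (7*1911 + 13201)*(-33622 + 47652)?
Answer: 372889340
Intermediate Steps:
(7*1911 + 13201)*(-33622 + 47652) = (13377 + 13201)*14030 = 26578*14030 = 372889340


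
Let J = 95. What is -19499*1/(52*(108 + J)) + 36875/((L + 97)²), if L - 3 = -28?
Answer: 72042421/13680576 ≈ 5.2660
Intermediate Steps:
L = -25 (L = 3 - 28 = -25)
-19499*1/(52*(108 + J)) + 36875/((L + 97)²) = -19499*1/(52*(108 + 95)) + 36875/((-25 + 97)²) = -19499/(203*52) + 36875/(72²) = -19499/10556 + 36875/5184 = 72042421/13680576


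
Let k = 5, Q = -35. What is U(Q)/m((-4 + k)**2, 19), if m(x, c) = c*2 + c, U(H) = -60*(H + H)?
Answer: 1400/19 ≈ 73.684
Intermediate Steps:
U(H) = -120*H
m(x, c) = 3*c (m(x, c) = 2*c + c = 3*c)
U(Q)/m((-4 + k)**2, 19) = (-120*(-35))/((3*19)) = 4200/57 = 4200*(1/57) = 1400/19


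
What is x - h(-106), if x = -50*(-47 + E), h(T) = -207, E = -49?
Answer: 5007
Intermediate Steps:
x = 4800 (x = -50*(-47 - 49) = -50*(-96) = 4800)
x - h(-106) = 4800 - 1*(-207) = 4800 + 207 = 5007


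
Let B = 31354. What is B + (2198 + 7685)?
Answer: 41237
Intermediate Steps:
B + (2198 + 7685) = 31354 + (2198 + 7685) = 31354 + 9883 = 41237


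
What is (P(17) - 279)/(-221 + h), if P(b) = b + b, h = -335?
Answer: 245/556 ≈ 0.44065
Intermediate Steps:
P(b) = 2*b
(P(17) - 279)/(-221 + h) = (2*17 - 279)/(-221 - 335) = (34 - 279)/(-556) = -245*(-1/556) = 245/556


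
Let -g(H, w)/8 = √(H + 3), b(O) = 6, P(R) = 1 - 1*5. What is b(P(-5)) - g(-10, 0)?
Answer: 6 + 8*I*√7 ≈ 6.0 + 21.166*I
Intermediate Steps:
P(R) = -4 (P(R) = 1 - 5 = -4)
g(H, w) = -8*√(3 + H) (g(H, w) = -8*√(H + 3) = -8*√(3 + H))
b(P(-5)) - g(-10, 0) = 6 - (-8)*√(3 - 10) = 6 - (-8)*√(-7) = 6 - (-8)*I*√7 = 6 + 8*I*√7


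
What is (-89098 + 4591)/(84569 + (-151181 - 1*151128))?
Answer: 28169/72580 ≈ 0.38811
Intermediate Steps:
(-89098 + 4591)/(84569 + (-151181 - 1*151128)) = -84507/(84569 + (-151181 - 151128)) = -84507/(84569 - 302309) = -84507/(-217740) = -84507*(-1/217740) = 28169/72580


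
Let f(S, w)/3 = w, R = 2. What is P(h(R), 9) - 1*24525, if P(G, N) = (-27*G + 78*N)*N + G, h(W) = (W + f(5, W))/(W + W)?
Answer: -18691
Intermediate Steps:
f(S, w) = 3*w
h(W) = 2 (h(W) = (W + 3*W)/(W + W) = (4*W)/((2*W)) = (4*W)*(1/(2*W)) = 2)
P(G, N) = G + N*(-27*G + 78*N) (P(G, N) = N*(-27*G + 78*N) + G = G + N*(-27*G + 78*N))
P(h(R), 9) - 1*24525 = (2 + 78*9**2 - 27*2*9) - 1*24525 = (2 + 78*81 - 486) - 24525 = (2 + 6318 - 486) - 24525 = 5834 - 24525 = -18691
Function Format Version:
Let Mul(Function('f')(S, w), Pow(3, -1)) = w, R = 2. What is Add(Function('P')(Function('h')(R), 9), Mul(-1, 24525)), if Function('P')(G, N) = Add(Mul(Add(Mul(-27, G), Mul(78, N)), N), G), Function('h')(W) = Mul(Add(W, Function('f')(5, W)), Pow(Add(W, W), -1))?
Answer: -18691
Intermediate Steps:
Function('f')(S, w) = Mul(3, w)
Function('h')(W) = 2 (Function('h')(W) = Mul(Add(W, Mul(3, W)), Pow(Add(W, W), -1)) = Mul(Mul(4, W), Pow(Mul(2, W), -1)) = Mul(Mul(4, W), Mul(Rational(1, 2), Pow(W, -1))) = 2)
Function('P')(G, N) = Add(G, Mul(N, Add(Mul(-27, G), Mul(78, N)))) (Function('P')(G, N) = Add(Mul(N, Add(Mul(-27, G), Mul(78, N))), G) = Add(G, Mul(N, Add(Mul(-27, G), Mul(78, N)))))
Add(Function('P')(Function('h')(R), 9), Mul(-1, 24525)) = Add(Add(2, Mul(78, Pow(9, 2)), Mul(-27, 2, 9)), Mul(-1, 24525)) = Add(Add(2, Mul(78, 81), -486), -24525) = Add(Add(2, 6318, -486), -24525) = Add(5834, -24525) = -18691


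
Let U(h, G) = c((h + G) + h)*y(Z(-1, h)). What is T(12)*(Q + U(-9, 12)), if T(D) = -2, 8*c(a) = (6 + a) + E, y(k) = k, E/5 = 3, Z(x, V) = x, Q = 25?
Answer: -185/4 ≈ -46.250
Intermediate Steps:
E = 15 (E = 5*3 = 15)
c(a) = 21/8 + a/8 (c(a) = ((6 + a) + 15)/8 = (21 + a)/8 = 21/8 + a/8)
U(h, G) = -21/8 - h/4 - G/8 (U(h, G) = (21/8 + ((h + G) + h)/8)*(-1) = (21/8 + ((G + h) + h)/8)*(-1) = (21/8 + (G + 2*h)/8)*(-1) = (21/8 + (h/4 + G/8))*(-1) = (21/8 + h/4 + G/8)*(-1) = -21/8 - h/4 - G/8)
T(12)*(Q + U(-9, 12)) = -2*(25 + (-21/8 - ¼*(-9) - ⅛*12)) = -2*(25 + (-21/8 + 9/4 - 3/2)) = -2*(25 - 15/8) = -2*185/8 = -185/4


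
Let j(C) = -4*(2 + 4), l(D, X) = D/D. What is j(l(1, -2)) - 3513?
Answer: -3537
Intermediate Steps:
l(D, X) = 1
j(C) = -24 (j(C) = -4*6 = -24)
j(l(1, -2)) - 3513 = -24 - 3513 = -3537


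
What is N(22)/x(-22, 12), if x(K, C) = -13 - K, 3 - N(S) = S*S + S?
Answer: -503/9 ≈ -55.889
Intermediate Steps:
N(S) = 3 - S - S² (N(S) = 3 - (S*S + S) = 3 - (S² + S) = 3 - (S + S²) = 3 + (-S - S²) = 3 - S - S²)
N(22)/x(-22, 12) = (3 - 1*22 - 1*22²)/(-13 - 1*(-22)) = (3 - 22 - 1*484)/(-13 + 22) = (3 - 22 - 484)/9 = -503*⅑ = -503/9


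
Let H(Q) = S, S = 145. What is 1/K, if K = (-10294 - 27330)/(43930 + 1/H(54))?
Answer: -6369851/5455480 ≈ -1.1676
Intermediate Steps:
H(Q) = 145
K = -5455480/6369851 (K = (-10294 - 27330)/(43930 + 1/145) = -37624/(43930 + 1/145) = -37624/6369851/145 = -37624*145/6369851 = -5455480/6369851 ≈ -0.85645)
1/K = 1/(-5455480/6369851) = -6369851/5455480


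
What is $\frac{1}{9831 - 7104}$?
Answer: $\frac{1}{2727} \approx 0.0003667$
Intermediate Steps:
$\frac{1}{9831 - 7104} = \frac{1}{2727}$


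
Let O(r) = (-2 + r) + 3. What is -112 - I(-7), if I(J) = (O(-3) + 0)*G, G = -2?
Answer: -116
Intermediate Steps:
O(r) = 1 + r
I(J) = 4 (I(J) = ((1 - 3) + 0)*(-2) = (-2 + 0)*(-2) = -2*(-2) = 4)
-112 - I(-7) = -112 - 1*4 = -112 - 4 = -116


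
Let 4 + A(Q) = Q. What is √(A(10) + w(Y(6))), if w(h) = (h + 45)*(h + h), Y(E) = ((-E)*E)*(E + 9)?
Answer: √534606 ≈ 731.17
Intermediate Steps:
A(Q) = -4 + Q
Y(E) = -E²*(9 + E) (Y(E) = (-E²)*(9 + E) = -E²*(9 + E))
w(h) = 2*h*(45 + h) (w(h) = (45 + h)*(2*h) = 2*h*(45 + h))
√(A(10) + w(Y(6))) = √((-4 + 10) + 2*(6²*(-9 - 1*6))*(45 + 6²*(-9 - 1*6))) = √(6 + 2*(36*(-9 - 6))*(45 + 36*(-9 - 6))) = √(6 + 2*(36*(-15))*(45 + 36*(-15))) = √(6 + 2*(-540)*(45 - 540)) = √(6 + 2*(-540)*(-495)) = √(6 + 534600) = √534606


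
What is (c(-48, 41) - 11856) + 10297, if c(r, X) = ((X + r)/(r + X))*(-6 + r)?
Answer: -1613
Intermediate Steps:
c(r, X) = -6 + r (c(r, X) = ((X + r)/(X + r))*(-6 + r) = 1*(-6 + r) = -6 + r)
(c(-48, 41) - 11856) + 10297 = ((-6 - 48) - 11856) + 10297 = (-54 - 11856) + 10297 = -11910 + 10297 = -1613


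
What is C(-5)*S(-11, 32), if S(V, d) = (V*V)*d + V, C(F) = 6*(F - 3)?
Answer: -185328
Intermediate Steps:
C(F) = -18 + 6*F (C(F) = 6*(-3 + F) = -18 + 6*F)
S(V, d) = V + d*V**2 (S(V, d) = V**2*d + V = d*V**2 + V = V + d*V**2)
C(-5)*S(-11, 32) = (-18 + 6*(-5))*(-11*(1 - 11*32)) = (-18 - 30)*(-11*(1 - 352)) = -(-528)*(-351) = -48*3861 = -185328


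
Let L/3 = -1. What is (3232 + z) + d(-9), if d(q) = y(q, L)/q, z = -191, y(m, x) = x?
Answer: 9124/3 ≈ 3041.3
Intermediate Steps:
L = -3 (L = 3*(-1) = -3)
d(q) = -3/q
(3232 + z) + d(-9) = (3232 - 191) - 3/(-9) = 3041 - 3*(-⅑) = 3041 + ⅓ = 9124/3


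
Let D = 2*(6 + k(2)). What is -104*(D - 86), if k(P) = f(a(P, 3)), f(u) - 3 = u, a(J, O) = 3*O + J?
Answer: 4784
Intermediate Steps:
a(J, O) = J + 3*O
f(u) = 3 + u
k(P) = 12 + P (k(P) = 3 + (P + 3*3) = 3 + (P + 9) = 3 + (9 + P) = 12 + P)
D = 40 (D = 2*(6 + (12 + 2)) = 2*(6 + 14) = 2*20 = 40)
-104*(D - 86) = -104*(40 - 86) = -104*(-46) = 4784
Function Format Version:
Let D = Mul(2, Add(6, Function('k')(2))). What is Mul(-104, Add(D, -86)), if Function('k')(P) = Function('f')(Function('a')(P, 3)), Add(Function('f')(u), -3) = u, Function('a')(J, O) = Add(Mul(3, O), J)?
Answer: 4784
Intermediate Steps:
Function('a')(J, O) = Add(J, Mul(3, O))
Function('f')(u) = Add(3, u)
Function('k')(P) = Add(12, P) (Function('k')(P) = Add(3, Add(P, Mul(3, 3))) = Add(3, Add(P, 9)) = Add(3, Add(9, P)) = Add(12, P))
D = 40 (D = Mul(2, Add(6, Add(12, 2))) = Mul(2, Add(6, 14)) = Mul(2, 20) = 40)
Mul(-104, Add(D, -86)) = Mul(-104, Add(40, -86)) = Mul(-104, -46) = 4784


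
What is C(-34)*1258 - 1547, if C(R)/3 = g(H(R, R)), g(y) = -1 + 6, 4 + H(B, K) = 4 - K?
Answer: 17323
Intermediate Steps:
H(B, K) = -K (H(B, K) = -4 + (4 - K) = -K)
g(y) = 5
C(R) = 15 (C(R) = 3*5 = 15)
C(-34)*1258 - 1547 = 15*1258 - 1547 = 18870 - 1547 = 17323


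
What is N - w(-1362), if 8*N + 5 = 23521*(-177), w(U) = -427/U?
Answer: -1417577945/2724 ≈ -5.2040e+5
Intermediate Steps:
N = -2081611/4 (N = -5/8 + (23521*(-177))/8 = -5/8 + (⅛)*(-4163217) = -5/8 - 4163217/8 = -2081611/4 ≈ -5.2040e+5)
N - w(-1362) = -2081611/4 - (-427)/(-1362) = -2081611/4 - (-427)*(-1)/1362 = -2081611/4 - 1*427/1362 = -2081611/4 - 427/1362 = -1417577945/2724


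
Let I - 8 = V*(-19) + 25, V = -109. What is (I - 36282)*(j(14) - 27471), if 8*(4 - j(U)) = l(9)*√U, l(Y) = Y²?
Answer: 938767126 + 1384209*√14/4 ≈ 9.4006e+8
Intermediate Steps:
I = 2104 (I = 8 + (-109*(-19) + 25) = 8 + (2071 + 25) = 8 + 2096 = 2104)
j(U) = 4 - 81*√U/8 (j(U) = 4 - 9²*√U/8 = 4 - 81*√U/8)
(I - 36282)*(j(14) - 27471) = (2104 - 36282)*((4 - 81*√14/8) - 27471) = -34178*(-27467 - 81*√14/8) = 938767126 + 1384209*√14/4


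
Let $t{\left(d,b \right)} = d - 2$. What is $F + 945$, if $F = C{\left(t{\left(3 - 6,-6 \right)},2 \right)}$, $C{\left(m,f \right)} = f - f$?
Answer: $945$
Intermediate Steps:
$t{\left(d,b \right)} = -2 + d$ ($t{\left(d,b \right)} = d - 2 = -2 + d$)
$C{\left(m,f \right)} = 0$
$F = 0$
$F + 945 = 0 + 945 = 945$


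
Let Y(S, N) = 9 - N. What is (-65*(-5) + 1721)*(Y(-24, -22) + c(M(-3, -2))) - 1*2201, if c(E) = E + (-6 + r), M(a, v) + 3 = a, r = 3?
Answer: 42811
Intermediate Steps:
M(a, v) = -3 + a
c(E) = -3 + E (c(E) = E + (-6 + 3) = E - 3 = -3 + E)
(-65*(-5) + 1721)*(Y(-24, -22) + c(M(-3, -2))) - 1*2201 = (-65*(-5) + 1721)*((9 - 1*(-22)) + (-3 + (-3 - 3))) - 1*2201 = (325 + 1721)*((9 + 22) + (-3 - 6)) - 2201 = 2046*(31 - 9) - 2201 = 2046*22 - 2201 = 45012 - 2201 = 42811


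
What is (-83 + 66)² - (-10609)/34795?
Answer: 10066364/34795 ≈ 289.30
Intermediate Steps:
(-83 + 66)² - (-10609)/34795 = (-17)² - (-10609)/34795 = 289 - 1*(-10609/34795) = 289 + 10609/34795 = 10066364/34795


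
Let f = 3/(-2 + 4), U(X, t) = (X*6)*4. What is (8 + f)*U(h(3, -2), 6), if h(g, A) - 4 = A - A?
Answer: 912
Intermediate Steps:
h(g, A) = 4 (h(g, A) = 4 + (A - A) = 4 + 0 = 4)
U(X, t) = 24*X (U(X, t) = (6*X)*4 = 24*X)
f = 3/2 ≈ 1.5000
(8 + f)*U(h(3, -2), 6) = (8 + 3/2)*(24*4) = (19/2)*96 = 912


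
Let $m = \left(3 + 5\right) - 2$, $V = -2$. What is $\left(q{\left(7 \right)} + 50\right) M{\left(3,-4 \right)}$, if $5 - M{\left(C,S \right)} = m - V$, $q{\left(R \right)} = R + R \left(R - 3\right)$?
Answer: $-255$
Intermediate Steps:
$m = 6$ ($m = 8 - 2 = 6$)
$q{\left(R \right)} = R + R \left(-3 + R\right)$
$M{\left(C,S \right)} = -3$ ($M{\left(C,S \right)} = 5 - \left(6 - -2\right) = 5 - \left(6 + 2\right) = 5 - 8 = -3$)
$\left(q{\left(7 \right)} + 50\right) M{\left(3,-4 \right)} = \left(7 \left(-2 + 7\right) + 50\right) \left(-3\right) = \left(7 \cdot 5 + 50\right) \left(-3\right) = \left(35 + 50\right) \left(-3\right) = 85 \left(-3\right) = -255$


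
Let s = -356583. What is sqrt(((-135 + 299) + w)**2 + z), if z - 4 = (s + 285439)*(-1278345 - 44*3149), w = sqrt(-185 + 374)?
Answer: sqrt(100804031833 + 984*sqrt(21)) ≈ 3.1750e+5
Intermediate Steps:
w = 3*sqrt(21) (w = sqrt(189) = 3*sqrt(21) ≈ 13.748)
z = 100804004748 (z = 4 + (-356583 + 285439)*(-1278345 - 44*3149) = 4 - 71144*(-1278345 - 138556) = 4 - 71144*(-1416901) = 4 + 100804004744 = 100804004748)
sqrt(((-135 + 299) + w)**2 + z) = sqrt(((-135 + 299) + 3*sqrt(21))**2 + 100804004748) = sqrt((164 + 3*sqrt(21))**2 + 100804004748) = sqrt(100804004748 + (164 + 3*sqrt(21))**2)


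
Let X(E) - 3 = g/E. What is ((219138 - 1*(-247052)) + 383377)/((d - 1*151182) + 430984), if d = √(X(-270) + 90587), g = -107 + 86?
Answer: 21393949116060/7046016175253 - 2548701*√81531070/7046016175253 ≈ 3.0331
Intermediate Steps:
g = -21
X(E) = 3 - 21/E
d = √81531070/30 (d = √((3 - 21/(-270)) + 90587) = √((3 - 21*(-1/270)) + 90587) = √((3 + 7/90) + 90587) = √(277/90 + 90587) = √(8153107/90) = √81531070/30 ≈ 300.98)
((219138 - 1*(-247052)) + 383377)/((d - 1*151182) + 430984) = ((219138 - 1*(-247052)) + 383377)/((√81531070/30 - 1*151182) + 430984) = ((219138 + 247052) + 383377)/((√81531070/30 - 151182) + 430984) = (466190 + 383377)/((-151182 + √81531070/30) + 430984) = 849567/(279802 + √81531070/30)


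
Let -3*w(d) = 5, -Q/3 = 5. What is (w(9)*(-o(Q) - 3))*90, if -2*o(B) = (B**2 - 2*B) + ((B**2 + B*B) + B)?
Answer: -51300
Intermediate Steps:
Q = -15 (Q = -3*5 = -15)
w(d) = -5/3 (w(d) = -1/3*5 = -5/3)
o(B) = B/2 - 3*B**2/2 (o(B) = -((B**2 - 2*B) + ((B**2 + B*B) + B))/2 = -((B**2 - 2*B) + ((B**2 + B**2) + B))/2 = -((B**2 - 2*B) + (2*B**2 + B))/2 = -((B**2 - 2*B) + (B + 2*B**2))/2 = -(-B + 3*B**2)/2 = B/2 - 3*B**2/2)
(w(9)*(-o(Q) - 3))*90 = -5*(-(-15)*(1 - 3*(-15))/2 - 3)/3*90 = -5*(-(-15)*(1 + 45)/2 - 3)/3*90 = -5*(-(-15)*46/2 - 3)/3*90 = -5*(-1*(-345) - 3)/3*90 = -5*(345 - 3)/3*90 = -5/3*342*90 = -570*90 = -51300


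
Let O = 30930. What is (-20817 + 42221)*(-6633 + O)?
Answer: 520052988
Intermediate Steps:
(-20817 + 42221)*(-6633 + O) = (-20817 + 42221)*(-6633 + 30930) = 21404*24297 = 520052988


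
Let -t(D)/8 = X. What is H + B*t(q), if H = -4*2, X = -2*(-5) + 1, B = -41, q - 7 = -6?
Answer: 3600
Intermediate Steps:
q = 1 (q = 7 - 6 = 1)
X = 11 (X = 10 + 1 = 11)
t(D) = -88 (t(D) = -8*11 = -88)
H = -8
H + B*t(q) = -8 - 41*(-88) = -8 + 3608 = 3600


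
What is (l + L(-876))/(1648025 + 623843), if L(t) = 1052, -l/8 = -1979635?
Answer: 3959533/567967 ≈ 6.9714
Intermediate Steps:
l = 15837080 (l = -8*(-1979635) = 15837080)
(l + L(-876))/(1648025 + 623843) = (15837080 + 1052)/(1648025 + 623843) = 15838132/2271868 = 15838132*(1/2271868) = 3959533/567967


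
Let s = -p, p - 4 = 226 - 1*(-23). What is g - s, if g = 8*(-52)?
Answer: -163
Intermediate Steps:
p = 253 (p = 4 + (226 - 1*(-23)) = 4 + (226 + 23) = 4 + 249 = 253)
g = -416
s = -253 (s = -1*253 = -253)
g - s = -416 - 1*(-253) = -416 + 253 = -163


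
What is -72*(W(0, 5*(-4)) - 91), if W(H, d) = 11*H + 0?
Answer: 6552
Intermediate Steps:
W(H, d) = 11*H
-72*(W(0, 5*(-4)) - 91) = -72*(11*0 - 91) = -72*(0 - 91) = -72*(-91) = 6552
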